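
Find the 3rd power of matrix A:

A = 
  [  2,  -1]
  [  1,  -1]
A² = A·A:
A²[1,1] = (2)(2) + (-1)(1) = 3
A²[1,2] = (2)(-1) + (-1)(-1) = -1
A²[2,1] = (1)(2) + (-1)(1) = 1
A²[2,2] = (1)(-1) + (-1)(-1) = 0
A² = 
  [  3,  -1]
  [  1,   0]

A^3 = A^2·A:
A^3[1,1] = (3)(2) + (-1)(1) = 5
A^3[1,2] = (3)(-1) + (-1)(-1) = -2
A^3[2,1] = (1)(2) + (0)(1) = 2
A^3[2,2] = (1)(-1) + (0)(-1) = -1
A^3 = 
  [  5,  -2]
  [  2,  -1]

Therefore
A^3 = 
  [  5,  -2]
  [  2,  -1]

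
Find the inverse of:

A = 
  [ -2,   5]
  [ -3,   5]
det(A) = (-2)(5) - (5)(-3) = 5
For a 2×2 matrix, A⁻¹ = (1/det(A)) · [[d, -b], [-c, a]]
    = (1/5) · [[5, -5], [3, -2]]

A⁻¹ = 
  [   1,   -1]
  [ 3/5, -2/5]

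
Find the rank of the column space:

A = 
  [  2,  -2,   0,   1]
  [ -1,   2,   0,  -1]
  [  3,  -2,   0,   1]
dim(Col(A)) = 2

Row reduce:
R2 → R2 + (1/2)·R1
R3 → R3 - (3/2)·R1
R3 → R3 - (1)·R2
REF = 
  [   2,   -2,    0,    1]
  [   0,    1,    0, -1/2]
  [   0,    0,    0,    0]
Pivot columns: 1, 2 → 2 pivots.
dim(Col(A)) = number of pivot columns = 2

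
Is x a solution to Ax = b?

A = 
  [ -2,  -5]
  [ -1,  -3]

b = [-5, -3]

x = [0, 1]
Yes

Ax = [-5, -3] = b ✓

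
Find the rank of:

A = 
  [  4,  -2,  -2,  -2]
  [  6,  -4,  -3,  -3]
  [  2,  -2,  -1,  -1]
rank(A) = 2

Row reduce:
R2 → R2 - (3/2)·R1
R3 → R3 - (1/2)·R1
R3 → R3 - (1)·R2
REF = 
  [  4,  -2,  -2,  -2]
  [  0,  -1,   0,   0]
  [  0,   0,   0,   0]
Pivot columns: 1, 2 → 2 pivots.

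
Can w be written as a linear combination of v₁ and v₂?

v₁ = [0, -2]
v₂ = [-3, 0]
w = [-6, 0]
Yes

Form the augmented matrix and row-reduce:
[v₁|v₂|w] = 
  [  0,  -3,  -6]
  [ -2,   0,   0]
Swap R1 ↔ R2
REF = 
  [ -2,   0,   0]
  [  0,  -3,  -6]

No row of the form [0 0 | nonzero], so the system is consistent. Back-substitution gives c₁ = 0, c₂ = 2: w = (0)·v₁ + (2)·v₂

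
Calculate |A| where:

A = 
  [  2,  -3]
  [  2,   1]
For a 2×2 matrix, det = ad - bc = (2)(1) - (-3)(2) = 8

det(A) = 8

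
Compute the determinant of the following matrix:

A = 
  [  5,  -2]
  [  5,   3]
For a 2×2 matrix, det = ad - bc = (5)(3) - (-2)(5) = 25

det(A) = 25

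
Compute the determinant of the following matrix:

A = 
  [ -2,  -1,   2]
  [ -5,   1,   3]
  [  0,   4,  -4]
Cofactor expansion along row 1:
det(A) = (-2)·((1)(-4) - (3)(4)) - (-1)·((-5)(-4) - (3)(0)) + (2)·((-5)(4) - (1)(0))
  = (-2)(-16) - (-1)(20) + (2)(-20)
  = 12

det(A) = 12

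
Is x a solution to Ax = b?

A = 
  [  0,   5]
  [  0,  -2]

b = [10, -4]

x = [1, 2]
Yes

Ax = [10, -4] = b ✓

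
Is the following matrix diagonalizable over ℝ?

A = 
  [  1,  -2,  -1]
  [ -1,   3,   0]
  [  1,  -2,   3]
No

Characteristic polynomial: det(λI - A) = λ³ - 7λ² + 14λ - 4
By the rational root theorem any rational root is an integer dividing 4; none of those is a root, so p(λ) has no rational roots and hence (being an irreducible cubic) no repeated roots.
Discriminant of the cubic: Δ = -236
Δ < 0 ⇒ one real eigenvalue and a complex-conjugate pair: λ ≈ 3.329 + 0.8023i, 3.329 - 0.8023i, 0.341
Has complex eigenvalues (not diagonalizable over ℝ).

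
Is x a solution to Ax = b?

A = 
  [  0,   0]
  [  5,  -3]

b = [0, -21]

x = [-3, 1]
No

Ax = [0, -18] ≠ b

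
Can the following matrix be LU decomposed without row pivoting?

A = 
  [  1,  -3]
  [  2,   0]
Yes.
A[1,1] = 1 ≠ 0, so Gaussian elimination proceeds without a row swap: multiplier ℓ₂₁ = (2)/(1) = 2, and U[2,2] = 0 - (2)(-3) = 6.
L = 
  [  1,   0]
  [  2,   1]
U = 
  [  1,  -3]
  [  0,   6]
Check row 2 of LU: [(2)(1), (2)(-3) + 6] = [2, 0] = row 2 of A ✓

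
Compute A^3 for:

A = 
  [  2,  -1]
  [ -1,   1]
A² = A·A:
A²[1,1] = (2)(2) + (-1)(-1) = 5
A²[1,2] = (2)(-1) + (-1)(1) = -3
A²[2,1] = (-1)(2) + (1)(-1) = -3
A²[2,2] = (-1)(-1) + (1)(1) = 2
A² = 
  [  5,  -3]
  [ -3,   2]

A^3 = A^2·A:
A^3[1,1] = (5)(2) + (-3)(-1) = 13
A^3[1,2] = (5)(-1) + (-3)(1) = -8
A^3[2,1] = (-3)(2) + (2)(-1) = -8
A^3[2,2] = (-3)(-1) + (2)(1) = 5
A^3 = 
  [ 13,  -8]
  [ -8,   5]

Therefore
A^3 = 
  [ 13,  -8]
  [ -8,   5]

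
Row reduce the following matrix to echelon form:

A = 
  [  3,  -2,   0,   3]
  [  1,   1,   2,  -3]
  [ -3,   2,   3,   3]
Row operations:
R2 → R2 - (1/3)·R1
R3 → R3 + (1)·R1

Resulting echelon form:
REF = 
  [  3,  -2,   0,   3]
  [  0, 5/3,   2,  -4]
  [  0,   0,   3,   6]

Rank = 3 (number of non-zero pivot rows).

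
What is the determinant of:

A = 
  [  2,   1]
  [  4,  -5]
-14

For a 2×2 matrix, det = ad - bc = (2)(-5) - (1)(4) = -14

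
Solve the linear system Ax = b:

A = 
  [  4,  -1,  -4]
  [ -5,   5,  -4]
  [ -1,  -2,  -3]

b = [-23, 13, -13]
Row reduce the augmented matrix [A|b]:
R2 → R2 + (5/4)·R1
R3 → R3 + (1/4)·R1
R3 → R3 + (3/5)·R2
REF = 
  [     4,     -1,     -4,    -23]
  [     0,   15/4,     -9,  -63/4]
  [     0,      0,  -47/5, -141/5]

Back-substitution:
x₃ = (-141/5) / (-47/5) = 3
x₂ = (-63/4 - (-9)(3)) / (15/4) = 3
x₁ = (-23 - (-1)(3) - (-4)(3)) / 4 = -2

x = [-2, 3, 3]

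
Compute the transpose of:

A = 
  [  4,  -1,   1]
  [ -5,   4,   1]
Aᵀ = 
  [  4,  -5]
  [ -1,   4]
  [  1,   1]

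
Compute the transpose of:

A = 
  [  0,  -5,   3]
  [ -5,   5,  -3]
Aᵀ = 
  [  0,  -5]
  [ -5,   5]
  [  3,  -3]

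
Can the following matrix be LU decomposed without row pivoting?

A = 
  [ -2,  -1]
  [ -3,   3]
Yes.
A[1,1] = -2 ≠ 0, so Gaussian elimination proceeds without a row swap: multiplier ℓ₂₁ = (-3)/(-2) = 3/2, and U[2,2] = 3 - (3/2)(-1) = 9/2.
L = 
  [  1,   0]
  [3/2,   1]
U = 
  [ -2,  -1]
  [  0, 9/2]
Check row 2 of LU: [(3/2)(-2), (3/2)(-1) + (9/2)] = [-3, 3] = row 2 of A ✓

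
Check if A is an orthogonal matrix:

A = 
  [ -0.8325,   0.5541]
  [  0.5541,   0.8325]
Yes

AᵀA = 
  [  1.0001,   0]
  [  0,   1.0001]
≈ I (equal to I up to the 4-dp rounding of the entries)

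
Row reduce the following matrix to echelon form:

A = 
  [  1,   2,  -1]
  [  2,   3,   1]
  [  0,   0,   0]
Row operations:
R2 → R2 - (2)·R1

Resulting echelon form:
REF = 
  [  1,   2,  -1]
  [  0,  -1,   3]
  [  0,   0,   0]

Rank = 2 (number of non-zero pivot rows).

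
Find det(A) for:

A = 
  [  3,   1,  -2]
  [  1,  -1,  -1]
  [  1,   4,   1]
Cofactor expansion along row 1:
det(A) = (3)·((-1)(1) - (-1)(4)) - (1)·((1)(1) - (-1)(1)) + (-2)·((1)(4) - (-1)(1))
  = (3)(3) - (1)(2) + (-2)(5)
  = -3

det(A) = -3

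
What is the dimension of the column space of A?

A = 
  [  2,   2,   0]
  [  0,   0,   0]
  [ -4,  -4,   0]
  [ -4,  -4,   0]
Row reduce:
R3 → R3 + (2)·R1
R4 → R4 + (2)·R1
REF = 
  [  2,   2,   0]
  [  0,   0,   0]
  [  0,   0,   0]
  [  0,   0,   0]
Pivot columns: 1 → 1 pivot.
dim(Col(A)) = number of pivot columns = 1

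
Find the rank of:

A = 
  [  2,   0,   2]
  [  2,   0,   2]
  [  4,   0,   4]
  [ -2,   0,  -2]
Row reduce:
R2 → R2 - (1)·R1
R3 → R3 - (2)·R1
R4 → R4 + (1)·R1
REF = 
  [  2,   0,   2]
  [  0,   0,   0]
  [  0,   0,   0]
  [  0,   0,   0]
Pivot columns: 1 → 1 pivot.

rank(A) = 1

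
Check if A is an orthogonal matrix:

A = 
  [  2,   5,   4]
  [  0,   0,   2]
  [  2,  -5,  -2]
No

AᵀA = 
  [  8,   0,   4]
  [  0,  50,  30]
  [  4,  30,  24]
≠ I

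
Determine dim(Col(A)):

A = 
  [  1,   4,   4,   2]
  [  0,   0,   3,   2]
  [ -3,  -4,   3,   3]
Row reduce:
R3 → R3 + (3)·R1
Swap R2 ↔ R3
REF = 
  [  1,   4,   4,   2]
  [  0,   8,  15,   9]
  [  0,   0,   3,   2]
Pivot columns: 1, 2, 3 → 3 pivots.
dim(Col(A)) = number of pivot columns = 3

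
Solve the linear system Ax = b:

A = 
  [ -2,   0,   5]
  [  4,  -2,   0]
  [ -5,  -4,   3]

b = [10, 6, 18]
Row reduce the augmented matrix [A|b]:
R2 → R2 + (2)·R1
R3 → R3 - (5/2)·R1
R3 → R3 - (2)·R2
REF = 
  [   -2,     0,     5,    10]
  [    0,    -2,    10,    26]
  [    0,     0, -59/2,   -59]

Back-substitution:
x₃ = (-59) / (-59/2) = 2
x₂ = (26 - (10)(2)) / (-2) = -3
x₁ = (10 - (0)(-3) - (5)(2)) / (-2) = 0

x = [0, -3, 2]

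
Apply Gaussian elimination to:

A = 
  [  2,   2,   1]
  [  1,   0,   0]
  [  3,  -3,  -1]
Row operations:
R2 → R2 - (1/2)·R1
R3 → R3 - (3/2)·R1
R3 → R3 - (6)·R2

Resulting echelon form:
REF = 
  [   2,    2,    1]
  [   0,   -1, -1/2]
  [   0,    0,  1/2]

Rank = 3 (number of non-zero pivot rows).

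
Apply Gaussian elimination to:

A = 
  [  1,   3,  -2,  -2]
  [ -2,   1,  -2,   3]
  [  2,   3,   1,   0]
Row operations:
R2 → R2 + (2)·R1
R3 → R3 - (2)·R1
R3 → R3 + (3/7)·R2

Resulting echelon form:
REF = 
  [   1,    3,   -2,   -2]
  [   0,    7,   -6,   -1]
  [   0,    0, 17/7, 25/7]

Rank = 3 (number of non-zero pivot rows).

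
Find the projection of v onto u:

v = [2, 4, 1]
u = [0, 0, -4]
proj_u(v) = [0, 0, 1]

v·u = (2)(0) + (4)(0) + (1)(-4) = -4
u·u = (0)² + (0)² + (-4)² = 16
proj_u(v) = (v·u / u·u) × u = (-4/16) × u = (-1/4) × u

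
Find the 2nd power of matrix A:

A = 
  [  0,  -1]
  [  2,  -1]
A² = A·A:
A²[1,1] = (0)(0) + (-1)(2) = -2
A²[1,2] = (0)(-1) + (-1)(-1) = 1
A²[2,1] = (2)(0) + (-1)(2) = -2
A²[2,2] = (2)(-1) + (-1)(-1) = -1
A² = 
  [ -2,   1]
  [ -2,  -1]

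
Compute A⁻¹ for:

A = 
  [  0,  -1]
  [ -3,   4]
det(A) = (0)(4) - (-1)(-3) = -3
For a 2×2 matrix, A⁻¹ = (1/det(A)) · [[d, -b], [-c, a]]
    = (-1/3) · [[4, 1], [3, 0]]

A⁻¹ = 
  [-4/3, -1/3]
  [  -1,    0]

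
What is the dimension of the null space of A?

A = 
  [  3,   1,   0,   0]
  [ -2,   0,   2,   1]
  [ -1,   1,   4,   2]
nullity(A) = 2

Row reduce:
R2 → R2 + (2/3)·R1
R3 → R3 + (1/3)·R1
R3 → R3 - (2)·R2
REF = 
  [  3,   1,   0,   0]
  [  0, 2/3,   2,   1]
  [  0,   0,   0,   0]
Pivot columns: 1, 2 → 2 pivots.
rank(A) = 2, so nullity(A) = 4 - 2 = 2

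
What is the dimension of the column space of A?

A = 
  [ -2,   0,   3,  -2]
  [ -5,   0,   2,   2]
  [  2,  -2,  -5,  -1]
Row reduce:
R2 → R2 - (5/2)·R1
R3 → R3 + (1)·R1
Swap R2 ↔ R3
REF = 
  [   -2,     0,     3,    -2]
  [    0,    -2,    -2,    -3]
  [    0,     0, -11/2,     7]
Pivot columns: 1, 2, 3 → 3 pivots.
dim(Col(A)) = number of pivot columns = 3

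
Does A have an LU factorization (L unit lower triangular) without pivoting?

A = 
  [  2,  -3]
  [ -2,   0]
Yes.
A[1,1] = 2 ≠ 0, so Gaussian elimination proceeds without a row swap: multiplier ℓ₂₁ = (-2)/(2) = -1, and U[2,2] = 0 - (-1)(-3) = -3.
L = 
  [  1,   0]
  [ -1,   1]
U = 
  [  2,  -3]
  [  0,  -3]
Check row 2 of LU: [(-1)(2), (-1)(-3) + (-3)] = [-2, 0] = row 2 of A ✓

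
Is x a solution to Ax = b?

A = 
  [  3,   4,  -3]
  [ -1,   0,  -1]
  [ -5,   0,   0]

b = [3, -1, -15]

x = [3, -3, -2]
Yes

Ax = [3, -1, -15] = b ✓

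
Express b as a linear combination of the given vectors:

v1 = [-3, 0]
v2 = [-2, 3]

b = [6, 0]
c1 = -2, c2 = 0

b = -2·v1 + 0·v2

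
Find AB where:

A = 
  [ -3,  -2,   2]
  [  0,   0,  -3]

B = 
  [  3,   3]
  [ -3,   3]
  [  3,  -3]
A is 2×3 and B is 3×2, so AB is 2×2. Each entry is (row of A)·(column of B):
AB[1,1] = (-3)(3) + (-2)(-3) + (2)(3) = 3
AB[1,2] = (-3)(3) + (-2)(3) + (2)(-3) = -21
AB[2,1] = (0)(3) + (0)(-3) + (-3)(3) = -9
AB[2,2] = (0)(3) + (0)(3) + (-3)(-3) = 9

AB = 
  [  3, -21]
  [ -9,   9]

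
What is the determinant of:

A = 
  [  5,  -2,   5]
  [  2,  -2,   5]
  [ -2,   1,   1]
-21

Cofactor expansion along row 1:
det(A) = (5)·((-2)(1) - (5)(1)) - (-2)·((2)(1) - (5)(-2)) + (5)·((2)(1) - (-2)(-2))
  = (5)(-7) - (-2)(12) + (5)(-2)
  = -21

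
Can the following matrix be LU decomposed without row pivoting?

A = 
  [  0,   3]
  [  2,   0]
No.
A[1,1] = 0 but A[2,1] = 2 ≠ 0. Any LU with L unit lower triangular has (LU)[1,1] = U[1,1] and (LU)[2,1] = L[2,1]·U[1,1]; matching A forces U[1,1] = 0, which then forces (LU)[2,1] = 0 ≠ 2. A row swap (pivoting) is required.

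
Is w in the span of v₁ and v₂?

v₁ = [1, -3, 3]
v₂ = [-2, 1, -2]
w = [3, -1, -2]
No

Form the augmented matrix and row-reduce:
[v₁|v₂|w] = 
  [  1,  -2,   3]
  [ -3,   1,  -1]
  [  3,  -2,  -2]
R2 → R2 + (3)·R1
R3 → R3 - (3)·R1
R3 → R3 + (4/5)·R2
REF = 
  [    1,    -2,     3]
  [    0,    -5,     8]
  [    0,     0, -23/5]

Row 3 reads [0 0 | -23/5], i.e. 0 = -23/5, so the system is inconsistent and w ∉ span{v₁, v₂}.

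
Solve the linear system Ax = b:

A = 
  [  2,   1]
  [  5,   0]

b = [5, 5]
x = [1, 3]

Row reduce the augmented matrix [A|b]:
R2 → R2 - (5/2)·R1
REF = 
  [    2,     1,     5]
  [    0,  -5/2, -15/2]

Back-substitution:
x₂ = (-15/2) / (-5/2) = 3
x₁ = (5 - (1)(3)) / 2 = 1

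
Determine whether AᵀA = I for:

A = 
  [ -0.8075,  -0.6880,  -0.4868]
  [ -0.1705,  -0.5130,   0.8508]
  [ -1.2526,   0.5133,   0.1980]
No

AᵀA = 
  [  2.2501,   0.0001,   0]
  [  0.0001,   1,   0.0001]
  [  0,   0.0001,   1]
≠ I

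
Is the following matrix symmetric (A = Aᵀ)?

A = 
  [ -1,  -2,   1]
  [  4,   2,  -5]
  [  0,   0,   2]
No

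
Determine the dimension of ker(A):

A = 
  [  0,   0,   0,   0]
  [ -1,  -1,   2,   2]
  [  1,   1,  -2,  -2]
nullity(A) = 3

Row reduce:
Swap R1 ↔ R2
R3 → R3 + (1)·R1
REF = 
  [ -1,  -1,   2,   2]
  [  0,   0,   0,   0]
  [  0,   0,   0,   0]
Pivot columns: 1 → 1 pivot.
rank(A) = 1, so nullity(A) = 4 - 1 = 3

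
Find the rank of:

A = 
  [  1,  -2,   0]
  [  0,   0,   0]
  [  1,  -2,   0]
Row reduce:
R3 → R3 - (1)·R1
REF = 
  [  1,  -2,   0]
  [  0,   0,   0]
  [  0,   0,   0]
Pivot columns: 1 → 1 pivot.

rank(A) = 1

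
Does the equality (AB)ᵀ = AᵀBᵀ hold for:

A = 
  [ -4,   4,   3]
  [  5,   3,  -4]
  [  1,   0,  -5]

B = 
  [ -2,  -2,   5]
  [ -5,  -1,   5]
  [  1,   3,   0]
No

(AB)ᵀ = 
  [ -9, -29,  -7]
  [ 13, -25, -17]
  [  0,  40,   5]

AᵀBᵀ = 
  [  3,  20,  11]
  [-14, -23,  13]
  [-23, -36,  -9]

The two matrices differ, so (AB)ᵀ ≠ AᵀBᵀ in general. The correct identity is (AB)ᵀ = BᵀAᵀ.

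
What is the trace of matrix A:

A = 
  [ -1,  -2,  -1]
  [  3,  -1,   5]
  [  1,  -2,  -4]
-6

tr(A) = -1 + -1 + -4 = -6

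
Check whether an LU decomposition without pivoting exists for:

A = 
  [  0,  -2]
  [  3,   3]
No.
A[1,1] = 0 but A[2,1] = 3 ≠ 0. Any LU with L unit lower triangular has (LU)[1,1] = U[1,1] and (LU)[2,1] = L[2,1]·U[1,1]; matching A forces U[1,1] = 0, which then forces (LU)[2,1] = 0 ≠ 3. A row swap (pivoting) is required.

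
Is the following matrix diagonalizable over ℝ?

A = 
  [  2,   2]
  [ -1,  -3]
Yes

tr(A) = -1, det(A) = -4
Characteristic polynomial: λ² - tr(A)λ + det(A) = λ² + λ - 4
λ² + λ - 4 = 0  ⇒  λ = (-1 ± √((1)² - 4·(-4)))/2 = (-1 ± √(17))/2
  = (-1 + √17)/2,  (-1 - √17)/2
Eigenvalues: (-1 + √17)/2, (-1 - √17)/2  (≈ 1.562, -2.562)
The two irrational eigenvalues are distinct (simple), so each has alg. mult. = geom. mult. = 1.
Sum of geometric multiplicities equals n, so A has n independent eigenvectors.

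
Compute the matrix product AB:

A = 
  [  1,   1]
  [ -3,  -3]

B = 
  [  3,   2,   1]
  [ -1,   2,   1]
AB = 
  [  2,   4,   2]
  [ -6, -12,  -6]

A is 2×2 and B is 2×3, so AB is 2×3. Each entry is (row of A)·(column of B):
AB[1,1] = (1)(3) + (1)(-1) = 2
AB[1,2] = (1)(2) + (1)(2) = 4
AB[1,3] = (1)(1) + (1)(1) = 2
AB[2,1] = (-3)(3) + (-3)(-1) = -6
AB[2,2] = (-3)(2) + (-3)(2) = -12
AB[2,3] = (-3)(1) + (-3)(1) = -6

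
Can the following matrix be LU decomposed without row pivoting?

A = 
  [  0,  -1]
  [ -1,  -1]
No.
A[1,1] = 0 but A[2,1] = -1 ≠ 0. Any LU with L unit lower triangular has (LU)[1,1] = U[1,1] and (LU)[2,1] = L[2,1]·U[1,1]; matching A forces U[1,1] = 0, which then forces (LU)[2,1] = 0 ≠ -1. A row swap (pivoting) is required.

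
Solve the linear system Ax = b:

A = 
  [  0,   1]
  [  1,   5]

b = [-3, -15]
Row reduce the augmented matrix [A|b]:
Swap R1 ↔ R2
REF = 
  [  1,   5, -15]
  [  0,   1,  -3]

Back-substitution:
x₂ = (-3) / 1 = -3
x₁ = (-15 - (5)(-3)) / 1 = 0

x = [0, -3]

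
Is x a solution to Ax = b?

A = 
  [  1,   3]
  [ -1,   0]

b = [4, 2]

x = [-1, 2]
No

Ax = [5, 1] ≠ b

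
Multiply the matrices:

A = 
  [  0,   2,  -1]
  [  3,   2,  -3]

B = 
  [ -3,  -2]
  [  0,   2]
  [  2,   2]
AB = 
  [ -2,   2]
  [-15,  -8]

A is 2×3 and B is 3×2, so AB is 2×2. Each entry is (row of A)·(column of B):
AB[1,1] = (0)(-3) + (2)(0) + (-1)(2) = -2
AB[1,2] = (0)(-2) + (2)(2) + (-1)(2) = 2
AB[2,1] = (3)(-3) + (2)(0) + (-3)(2) = -15
AB[2,2] = (3)(-2) + (2)(2) + (-3)(2) = -8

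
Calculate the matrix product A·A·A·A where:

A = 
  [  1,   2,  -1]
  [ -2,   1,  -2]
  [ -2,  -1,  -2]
A^4 = 
  [-11,  -1,  -1]
  [ 16, -11,  28]
  [ 28,  -1,  40]

A² = A·A:
A²[1,1] = (1)(1) + (2)(-2) + (-1)(-2) = -1
A²[1,2] = (1)(2) + (2)(1) + (-1)(-1) = 5
A²[1,3] = (1)(-1) + (2)(-2) + (-1)(-2) = -3
A²[2,1] = (-2)(1) + (1)(-2) + (-2)(-2) = 0
A²[2,2] = (-2)(2) + (1)(1) + (-2)(-1) = -1
A²[2,3] = (-2)(-1) + (1)(-2) + (-2)(-2) = 4
A²[3,1] = (-2)(1) + (-1)(-2) + (-2)(-2) = 4
A²[3,2] = (-2)(2) + (-1)(1) + (-2)(-1) = -3
A²[3,3] = (-2)(-1) + (-1)(-2) + (-2)(-2) = 8
A² = 
  [ -1,   5,  -3]
  [  0,  -1,   4]
  [  4,  -3,   8]

A^3 = A^2·A:
A^3[1,1] = (-1)(1) + (5)(-2) + (-3)(-2) = -5
A^3[1,2] = (-1)(2) + (5)(1) + (-3)(-1) = 6
A^3[1,3] = (-1)(-1) + (5)(-2) + (-3)(-2) = -3
A^3[2,1] = (0)(1) + (-1)(-2) + (4)(-2) = -6
A^3[2,2] = (0)(2) + (-1)(1) + (4)(-1) = -5
A^3[2,3] = (0)(-1) + (-1)(-2) + (4)(-2) = -6
A^3[3,1] = (4)(1) + (-3)(-2) + (8)(-2) = -6
A^3[3,2] = (4)(2) + (-3)(1) + (8)(-1) = -3
A^3[3,3] = (4)(-1) + (-3)(-2) + (8)(-2) = -14
A^3 = 
  [ -5,   6,  -3]
  [ -6,  -5,  -6]
  [ -6,  -3, -14]

A^4 = A^3·A:
A^4[1,1] = (-5)(1) + (6)(-2) + (-3)(-2) = -11
A^4[1,2] = (-5)(2) + (6)(1) + (-3)(-1) = -1
A^4[1,3] = (-5)(-1) + (6)(-2) + (-3)(-2) = -1
A^4[2,1] = (-6)(1) + (-5)(-2) + (-6)(-2) = 16
A^4[2,2] = (-6)(2) + (-5)(1) + (-6)(-1) = -11
A^4[2,3] = (-6)(-1) + (-5)(-2) + (-6)(-2) = 28
A^4[3,1] = (-6)(1) + (-3)(-2) + (-14)(-2) = 28
A^4[3,2] = (-6)(2) + (-3)(1) + (-14)(-1) = -1
A^4[3,3] = (-6)(-1) + (-3)(-2) + (-14)(-2) = 40
A^4 = 
  [-11,  -1,  -1]
  [ 16, -11,  28]
  [ 28,  -1,  40]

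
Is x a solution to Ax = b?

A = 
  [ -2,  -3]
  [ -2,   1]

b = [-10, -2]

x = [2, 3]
No

Ax = [-13, -1] ≠ b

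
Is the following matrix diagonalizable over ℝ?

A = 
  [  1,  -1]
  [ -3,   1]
Yes

tr(A) = 2, det(A) = -2
Characteristic polynomial: λ² - tr(A)λ + det(A) = λ² - 2λ - 2
λ² - 2λ - 2 = 0  ⇒  λ = (2 ± √((-2)² - 4·(-2)))/2 = (2 ± √(12))/2
  = 1 + √3,  1 - √3
Eigenvalues: 1 + √3, 1 - √3  (≈ 2.732, -0.7321)
The two irrational eigenvalues are distinct (simple), so each has alg. mult. = geom. mult. = 1.
Sum of geometric multiplicities equals n, so A has n independent eigenvectors.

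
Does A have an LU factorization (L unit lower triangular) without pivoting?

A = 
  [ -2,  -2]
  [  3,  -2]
Yes.
A[1,1] = -2 ≠ 0, so Gaussian elimination proceeds without a row swap: multiplier ℓ₂₁ = (3)/(-2) = -3/2, and U[2,2] = -2 - (-3/2)(-2) = -5.
L = 
  [   1,    0]
  [-3/2,    1]
U = 
  [ -2,  -2]
  [  0,  -5]
Check row 2 of LU: [(-3/2)(-2), (-3/2)(-2) + (-5)] = [3, -2] = row 2 of A ✓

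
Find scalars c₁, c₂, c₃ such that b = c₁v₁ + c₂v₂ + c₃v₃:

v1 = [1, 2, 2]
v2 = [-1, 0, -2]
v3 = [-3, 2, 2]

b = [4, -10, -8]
c1 = -3, c2 = -1, c3 = -2

b = -3·v1 + -1·v2 + -2·v3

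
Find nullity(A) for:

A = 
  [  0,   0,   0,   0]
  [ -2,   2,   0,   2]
nullity(A) = 3

Row reduce:
Swap R1 ↔ R2
REF = 
  [ -2,   2,   0,   2]
  [  0,   0,   0,   0]
Pivot columns: 1 → 1 pivot.
rank(A) = 1, so nullity(A) = 4 - 1 = 3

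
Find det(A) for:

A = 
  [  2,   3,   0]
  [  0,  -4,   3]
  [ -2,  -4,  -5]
Cofactor expansion along row 1:
det(A) = (2)·((-4)(-5) - (3)(-4)) - (3)·((0)(-5) - (3)(-2)) + (0)·((0)(-4) - (-4)(-2))
  = (2)(32) - (3)(6) + (0)(-8)
  = 46

det(A) = 46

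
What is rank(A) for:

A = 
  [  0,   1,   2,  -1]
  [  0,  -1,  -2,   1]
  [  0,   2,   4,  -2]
Row reduce:
R2 → R2 + (1)·R1
R3 → R3 - (2)·R1
REF = 
  [  0,   1,   2,  -1]
  [  0,   0,   0,   0]
  [  0,   0,   0,   0]
Pivot columns: 2 → 1 pivot.

rank(A) = 1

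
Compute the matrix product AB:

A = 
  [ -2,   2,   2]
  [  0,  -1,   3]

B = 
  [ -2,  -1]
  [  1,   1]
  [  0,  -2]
AB = 
  [  6,   0]
  [ -1,  -7]

A is 2×3 and B is 3×2, so AB is 2×2. Each entry is (row of A)·(column of B):
AB[1,1] = (-2)(-2) + (2)(1) + (2)(0) = 6
AB[1,2] = (-2)(-1) + (2)(1) + (2)(-2) = 0
AB[2,1] = (0)(-2) + (-1)(1) + (3)(0) = -1
AB[2,2] = (0)(-1) + (-1)(1) + (3)(-2) = -7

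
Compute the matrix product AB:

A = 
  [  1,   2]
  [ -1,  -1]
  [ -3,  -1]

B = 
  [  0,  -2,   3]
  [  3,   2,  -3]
A is 3×2 and B is 2×3, so AB is 3×3. Each entry is (row of A)·(column of B):
AB[1,1] = (1)(0) + (2)(3) = 6
AB[1,2] = (1)(-2) + (2)(2) = 2
AB[1,3] = (1)(3) + (2)(-3) = -3
AB[2,1] = (-1)(0) + (-1)(3) = -3
AB[2,2] = (-1)(-2) + (-1)(2) = 0
AB[2,3] = (-1)(3) + (-1)(-3) = 0
AB[3,1] = (-3)(0) + (-1)(3) = -3
AB[3,2] = (-3)(-2) + (-1)(2) = 4
AB[3,3] = (-3)(3) + (-1)(-3) = -6

AB = 
  [  6,   2,  -3]
  [ -3,   0,   0]
  [ -3,   4,  -6]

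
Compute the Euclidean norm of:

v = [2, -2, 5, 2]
6.083

||v||₂ = √((2)² + (-2)² + (5)² + (2)²) = √37 = 6.083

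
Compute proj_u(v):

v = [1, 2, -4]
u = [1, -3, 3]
v·u = (1)(1) + (2)(-3) + (-4)(3) = -17
u·u = (1)² + (-3)² + (3)² = 19
proj_u(v) = (v·u / u·u) × u = (-17/19) × u

proj_u(v) = [-17/19, 51/19, -51/19]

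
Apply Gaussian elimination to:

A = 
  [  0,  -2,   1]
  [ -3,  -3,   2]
Row operations:
Swap R1 ↔ R2

Resulting echelon form:
REF = 
  [ -3,  -3,   2]
  [  0,  -2,   1]

Rank = 2 (number of non-zero pivot rows).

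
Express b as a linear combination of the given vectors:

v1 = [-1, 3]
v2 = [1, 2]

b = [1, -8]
c1 = -2, c2 = -1

b = -2·v1 + -1·v2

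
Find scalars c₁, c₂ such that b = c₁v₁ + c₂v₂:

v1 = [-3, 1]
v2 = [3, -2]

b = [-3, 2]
c1 = 0, c2 = -1

b = 0·v1 + -1·v2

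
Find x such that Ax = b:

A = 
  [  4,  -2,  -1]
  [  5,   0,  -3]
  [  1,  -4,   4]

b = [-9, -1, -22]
Row reduce the augmented matrix [A|b]:
R2 → R2 - (5/4)·R1
R3 → R3 - (1/4)·R1
R3 → R3 + (7/5)·R2
REF = 
  [    4,    -2,    -1,    -9]
  [    0,   5/2,  -7/4,  41/4]
  [    0,     0,   9/5, -27/5]

Back-substitution:
x₃ = (-27/5) / (9/5) = -3
x₂ = (41/4 - (-7/4)(-3)) / (5/2) = 2
x₁ = (-9 - (-2)(2) - (-1)(-3)) / 4 = -2

x = [-2, 2, -3]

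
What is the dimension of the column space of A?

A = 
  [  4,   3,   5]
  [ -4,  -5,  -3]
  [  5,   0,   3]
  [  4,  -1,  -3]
Row reduce:
R2 → R2 + (1)·R1
R3 → R3 - (5/4)·R1
R4 → R4 - (1)·R1
R3 → R3 - (15/8)·R2
R4 → R4 - (2)·R2
R4 → R4 - (12/7)·R3
REF = 
  [  4,   3,   5]
  [  0,  -2,   2]
  [  0,   0,  -7]
  [  0,   0,   0]
Pivot columns: 1, 2, 3 → 3 pivots.
dim(Col(A)) = number of pivot columns = 3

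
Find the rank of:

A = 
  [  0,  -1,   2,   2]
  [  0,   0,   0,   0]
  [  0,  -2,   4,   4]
Row reduce:
R3 → R3 - (2)·R1
REF = 
  [  0,  -1,   2,   2]
  [  0,   0,   0,   0]
  [  0,   0,   0,   0]
Pivot columns: 2 → 1 pivot.

rank(A) = 1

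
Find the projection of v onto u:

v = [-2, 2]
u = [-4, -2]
v·u = (-2)(-4) + (2)(-2) = 4
u·u = (-4)² + (-2)² = 20
proj_u(v) = (v·u / u·u) × u = (4/20) × u = (1/5) × u

proj_u(v) = [-4/5, -2/5]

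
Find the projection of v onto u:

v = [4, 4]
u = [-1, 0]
proj_u(v) = [4, 0]

v·u = (4)(-1) + (4)(0) = -4
u·u = (-1)² + (0)² = 1
proj_u(v) = (v·u / u·u) × u = (-4/1) × u = (-4) × u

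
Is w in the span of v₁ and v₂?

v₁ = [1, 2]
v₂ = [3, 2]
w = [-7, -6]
Yes

Form the augmented matrix and row-reduce:
[v₁|v₂|w] = 
  [  1,   3,  -7]
  [  2,   2,  -6]
R2 → R2 - (2)·R1
REF = 
  [  1,   3,  -7]
  [  0,  -4,   8]

No row of the form [0 0 | nonzero], so the system is consistent. Back-substitution gives c₁ = -1, c₂ = -2: w = (-1)·v₁ + (-2)·v₂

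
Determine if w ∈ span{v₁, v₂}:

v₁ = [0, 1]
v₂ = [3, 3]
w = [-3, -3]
Yes

Form the augmented matrix and row-reduce:
[v₁|v₂|w] = 
  [  0,   3,  -3]
  [  1,   3,  -3]
Swap R1 ↔ R2
REF = 
  [  1,   3,  -3]
  [  0,   3,  -3]

No row of the form [0 0 | nonzero], so the system is consistent. Back-substitution gives c₁ = 0, c₂ = -1: w = (0)·v₁ + (-1)·v₂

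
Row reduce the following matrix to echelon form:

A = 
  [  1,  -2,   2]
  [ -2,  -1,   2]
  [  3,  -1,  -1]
Row operations:
R2 → R2 + (2)·R1
R3 → R3 - (3)·R1
R3 → R3 + (1)·R2

Resulting echelon form:
REF = 
  [  1,  -2,   2]
  [  0,  -5,   6]
  [  0,   0,  -1]

Rank = 3 (number of non-zero pivot rows).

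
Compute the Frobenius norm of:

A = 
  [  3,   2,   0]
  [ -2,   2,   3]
||A||_F = 5.477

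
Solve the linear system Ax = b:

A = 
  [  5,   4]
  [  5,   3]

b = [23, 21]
Row reduce the augmented matrix [A|b]:
R2 → R2 - (1)·R1
REF = 
  [  5,   4,  23]
  [  0,  -1,  -2]

Back-substitution:
x₂ = (-2) / (-1) = 2
x₁ = (23 - (4)(2)) / 5 = 3

x = [3, 2]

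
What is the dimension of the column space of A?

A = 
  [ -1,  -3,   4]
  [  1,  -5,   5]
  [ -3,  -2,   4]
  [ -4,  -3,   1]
Row reduce:
R2 → R2 + (1)·R1
R3 → R3 - (3)·R1
R4 → R4 - (4)·R1
R3 → R3 + (7/8)·R2
R4 → R4 + (9/8)·R2
R4 → R4 - (39)·R3
REF = 
  [  -1,   -3,    4]
  [   0,   -8,    9]
  [   0,    0, -1/8]
  [   0,    0,    0]
Pivot columns: 1, 2, 3 → 3 pivots.
dim(Col(A)) = number of pivot columns = 3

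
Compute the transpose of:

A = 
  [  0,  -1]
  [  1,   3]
Aᵀ = 
  [  0,   1]
  [ -1,   3]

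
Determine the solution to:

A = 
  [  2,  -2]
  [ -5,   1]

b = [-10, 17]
x = [-3, 2]

Row reduce the augmented matrix [A|b]:
R2 → R2 + (5/2)·R1
REF = 
  [  2,  -2, -10]
  [  0,  -4,  -8]

Back-substitution:
x₂ = (-8) / (-4) = 2
x₁ = (-10 - (-2)(2)) / 2 = -3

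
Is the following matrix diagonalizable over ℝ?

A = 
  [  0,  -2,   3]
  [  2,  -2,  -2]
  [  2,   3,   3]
No

Characteristic polynomial: det(λI - A) = λ³ - λ² - 2λ - 50
By the rational root theorem any rational root is an integer dividing 50; none of those is a root, so p(λ) has no rational roots and hence (being an irreducible cubic) no repeated roots.
Discriminant of the cubic: Δ = -69464
Δ < 0 ⇒ one real eigenvalue and a complex-conjugate pair: λ ≈ 4.245, -1.623 + 3.024i, -1.623 - 3.024i
Has complex eigenvalues (not diagonalizable over ℝ).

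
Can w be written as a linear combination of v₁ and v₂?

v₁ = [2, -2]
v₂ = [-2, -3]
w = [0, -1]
Yes

Form the augmented matrix and row-reduce:
[v₁|v₂|w] = 
  [  2,  -2,   0]
  [ -2,  -3,  -1]
R2 → R2 + (1)·R1
REF = 
  [  2,  -2,   0]
  [  0,  -5,  -1]

No row of the form [0 0 | nonzero], so the system is consistent. Back-substitution gives c₁ = 1/5, c₂ = 1/5: w = (1/5)·v₁ + (1/5)·v₂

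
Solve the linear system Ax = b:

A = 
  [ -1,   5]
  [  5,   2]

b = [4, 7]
Row reduce the augmented matrix [A|b]:
R2 → R2 + (5)·R1
REF = 
  [ -1,   5,   4]
  [  0,  27,  27]

Back-substitution:
x₂ = 27 / 27 = 1
x₁ = (4 - (5)(1)) / (-1) = 1

x = [1, 1]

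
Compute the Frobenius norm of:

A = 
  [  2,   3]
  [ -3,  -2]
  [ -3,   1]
||A||_F = 6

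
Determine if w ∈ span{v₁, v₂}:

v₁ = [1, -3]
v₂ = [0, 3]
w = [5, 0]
Yes

Form the augmented matrix and row-reduce:
[v₁|v₂|w] = 
  [  1,   0,   5]
  [ -3,   3,   0]
R2 → R2 + (3)·R1
REF = 
  [  1,   0,   5]
  [  0,   3,  15]

No row of the form [0 0 | nonzero], so the system is consistent. Back-substitution gives c₁ = 5, c₂ = 5: w = (5)·v₁ + (5)·v₂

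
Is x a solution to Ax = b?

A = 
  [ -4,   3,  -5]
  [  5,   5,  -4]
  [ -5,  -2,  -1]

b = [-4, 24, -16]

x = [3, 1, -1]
Yes

Ax = [-4, 24, -16] = b ✓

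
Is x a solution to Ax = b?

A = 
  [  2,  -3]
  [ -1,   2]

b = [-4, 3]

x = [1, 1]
No

Ax = [-1, 1] ≠ b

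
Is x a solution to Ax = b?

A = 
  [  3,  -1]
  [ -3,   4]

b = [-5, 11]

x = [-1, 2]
Yes

Ax = [-5, 11] = b ✓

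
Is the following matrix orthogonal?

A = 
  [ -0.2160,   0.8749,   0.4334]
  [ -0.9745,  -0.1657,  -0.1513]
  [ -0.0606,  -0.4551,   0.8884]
Yes

AᵀA = 
  [  1,   0.0001,   0]
  [  0.0001,   1,  -0.0001]
  [  0,  -0.0001,   1]
≈ I (equal to I up to the 4-dp rounding of the entries)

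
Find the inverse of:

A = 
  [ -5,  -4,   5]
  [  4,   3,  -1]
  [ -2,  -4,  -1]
det(A) = (-5)·((3)(-1) - (-1)(-4)) - (-4)·((4)(-1) - (-1)(-2)) + (5)·((4)(-4) - (3)(-2))
  = (-5)(-7) - (-4)(-6) + (5)(-10)
  = -39
det(A) = -39 ≠ 0, so A is invertible.

Cofactors Cᵢⱼ = (-1)ⁱ⁺ʲ·Mᵢⱼ:
C = 
  [ -7,   6, -10]
  [-24,  15, -12]
  [-11,  15,   1]

adj(A) = Cᵀ:
adj(A) = 
  [ -7, -24, -11]
  [  6,  15,  15]
  [-10, -12,   1]

A⁻¹ = (-1/39) · adj(A):
A⁻¹ = 
  [ 7/39,  8/13, 11/39]
  [-2/13, -5/13, -5/13]
  [10/39,  4/13, -1/39]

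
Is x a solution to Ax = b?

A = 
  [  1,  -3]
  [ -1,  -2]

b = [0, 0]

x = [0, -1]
No

Ax = [3, 2] ≠ b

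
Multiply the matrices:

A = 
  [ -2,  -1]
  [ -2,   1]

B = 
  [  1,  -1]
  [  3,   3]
AB = 
  [ -5,  -1]
  [  1,   5]

A is 2×2 and B is 2×2, so AB is 2×2. Each entry is (row of A)·(column of B):
AB[1,1] = (-2)(1) + (-1)(3) = -5
AB[1,2] = (-2)(-1) + (-1)(3) = -1
AB[2,1] = (-2)(1) + (1)(3) = 1
AB[2,2] = (-2)(-1) + (1)(3) = 5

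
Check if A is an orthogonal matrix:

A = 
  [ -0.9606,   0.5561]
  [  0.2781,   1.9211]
No

AᵀA = 
  [  1.0001,   0.0001]
  [  0.0001,   3.9999]
≠ I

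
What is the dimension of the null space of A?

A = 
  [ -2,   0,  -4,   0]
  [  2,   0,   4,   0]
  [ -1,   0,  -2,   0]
nullity(A) = 3

Row reduce:
R2 → R2 + (1)·R1
R3 → R3 - (1/2)·R1
REF = 
  [ -2,   0,  -4,   0]
  [  0,   0,   0,   0]
  [  0,   0,   0,   0]
Pivot columns: 1 → 1 pivot.
rank(A) = 1, so nullity(A) = 4 - 1 = 3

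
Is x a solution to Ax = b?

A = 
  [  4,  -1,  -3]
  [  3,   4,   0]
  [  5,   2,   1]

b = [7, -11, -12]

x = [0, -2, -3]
No

Ax = [11, -8, -7] ≠ b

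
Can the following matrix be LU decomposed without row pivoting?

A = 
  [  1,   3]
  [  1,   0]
Yes.
A[1,1] = 1 ≠ 0, so Gaussian elimination proceeds without a row swap: multiplier ℓ₂₁ = (1)/(1) = 1, and U[2,2] = 0 - (1)(3) = -3.
L = 
  [  1,   0]
  [  1,   1]
U = 
  [  1,   3]
  [  0,  -3]
Check row 2 of LU: [(1)(1), (1)(3) + (-3)] = [1, 0] = row 2 of A ✓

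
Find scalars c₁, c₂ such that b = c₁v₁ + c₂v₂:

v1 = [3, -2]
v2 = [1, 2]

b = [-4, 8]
c1 = -2, c2 = 2

b = -2·v1 + 2·v2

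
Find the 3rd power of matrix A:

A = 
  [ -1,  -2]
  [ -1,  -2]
A² = A·A:
A²[1,1] = (-1)(-1) + (-2)(-1) = 3
A²[1,2] = (-1)(-2) + (-2)(-2) = 6
A²[2,1] = (-1)(-1) + (-2)(-1) = 3
A²[2,2] = (-1)(-2) + (-2)(-2) = 6
A² = 
  [  3,   6]
  [  3,   6]

A^3 = A^2·A:
A^3[1,1] = (3)(-1) + (6)(-1) = -9
A^3[1,2] = (3)(-2) + (6)(-2) = -18
A^3[2,1] = (3)(-1) + (6)(-1) = -9
A^3[2,2] = (3)(-2) + (6)(-2) = -18
A^3 = 
  [ -9, -18]
  [ -9, -18]

Therefore
A^3 = 
  [ -9, -18]
  [ -9, -18]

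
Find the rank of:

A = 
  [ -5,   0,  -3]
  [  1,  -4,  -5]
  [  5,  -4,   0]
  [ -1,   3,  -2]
rank(A) = 3

Row reduce:
R2 → R2 + (1/5)·R1
R3 → R3 + (1)·R1
R4 → R4 - (1/5)·R1
R3 → R3 - (1)·R2
R4 → R4 + (3/4)·R2
R4 → R4 + (28/13)·R3
REF = 
  [   -5,     0,    -3]
  [    0,    -4, -28/5]
  [    0,     0,  13/5]
  [    0,     0,     0]
Pivot columns: 1, 2, 3 → 3 pivots.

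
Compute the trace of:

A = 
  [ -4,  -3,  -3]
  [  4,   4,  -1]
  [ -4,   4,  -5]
-5

tr(A) = -4 + 4 + -5 = -5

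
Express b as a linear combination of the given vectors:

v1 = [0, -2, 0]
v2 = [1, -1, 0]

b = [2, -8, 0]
c1 = 3, c2 = 2

b = 3·v1 + 2·v2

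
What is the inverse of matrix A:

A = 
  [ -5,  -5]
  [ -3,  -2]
det(A) = (-5)(-2) - (-5)(-3) = -5
For a 2×2 matrix, A⁻¹ = (1/det(A)) · [[d, -b], [-c, a]]
    = (-1/5) · [[-2, 5], [3, -5]]

A⁻¹ = 
  [ 2/5,   -1]
  [-3/5,    1]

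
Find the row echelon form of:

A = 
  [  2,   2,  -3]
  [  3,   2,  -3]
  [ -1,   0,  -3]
Row operations:
R2 → R2 - (3/2)·R1
R3 → R3 + (1/2)·R1
R3 → R3 + (1)·R2

Resulting echelon form:
REF = 
  [  2,   2,  -3]
  [  0,  -1, 3/2]
  [  0,   0,  -3]

Rank = 3 (number of non-zero pivot rows).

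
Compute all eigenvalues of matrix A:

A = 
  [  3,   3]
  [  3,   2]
tr(A) = 5, det(A) = -3
Characteristic polynomial: λ² - tr(A)λ + det(A) = λ² - 5λ - 3
λ² - 5λ - 3 = 0  ⇒  λ = (5 ± √((-5)² - 4·(-3)))/2 = (5 ± √(37))/2
  = (5 + √37)/2,  (5 - √37)/2

λ = (5 + √37)/2, (5 - √37)/2  (≈ 5.541, -0.5414)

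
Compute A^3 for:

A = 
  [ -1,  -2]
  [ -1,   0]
A² = A·A:
A²[1,1] = (-1)(-1) + (-2)(-1) = 3
A²[1,2] = (-1)(-2) + (-2)(0) = 2
A²[2,1] = (-1)(-1) + (0)(-1) = 1
A²[2,2] = (-1)(-2) + (0)(0) = 2
A² = 
  [  3,   2]
  [  1,   2]

A^3 = A^2·A:
A^3[1,1] = (3)(-1) + (2)(-1) = -5
A^3[1,2] = (3)(-2) + (2)(0) = -6
A^3[2,1] = (1)(-1) + (2)(-1) = -3
A^3[2,2] = (1)(-2) + (2)(0) = -2
A^3 = 
  [ -5,  -6]
  [ -3,  -2]

Therefore
A^3 = 
  [ -5,  -6]
  [ -3,  -2]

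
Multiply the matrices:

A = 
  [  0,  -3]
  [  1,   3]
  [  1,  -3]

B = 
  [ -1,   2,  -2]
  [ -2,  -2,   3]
A is 3×2 and B is 2×3, so AB is 3×3. Each entry is (row of A)·(column of B):
AB[1,1] = (0)(-1) + (-3)(-2) = 6
AB[1,2] = (0)(2) + (-3)(-2) = 6
AB[1,3] = (0)(-2) + (-3)(3) = -9
AB[2,1] = (1)(-1) + (3)(-2) = -7
AB[2,2] = (1)(2) + (3)(-2) = -4
AB[2,3] = (1)(-2) + (3)(3) = 7
AB[3,1] = (1)(-1) + (-3)(-2) = 5
AB[3,2] = (1)(2) + (-3)(-2) = 8
AB[3,3] = (1)(-2) + (-3)(3) = -11

AB = 
  [  6,   6,  -9]
  [ -7,  -4,   7]
  [  5,   8, -11]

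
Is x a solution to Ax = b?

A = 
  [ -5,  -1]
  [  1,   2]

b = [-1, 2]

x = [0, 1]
Yes

Ax = [-1, 2] = b ✓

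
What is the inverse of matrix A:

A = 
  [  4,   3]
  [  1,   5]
det(A) = (4)(5) - (3)(1) = 17
For a 2×2 matrix, A⁻¹ = (1/det(A)) · [[d, -b], [-c, a]]
    = (1/17) · [[5, -3], [-1, 4]]

A⁻¹ = 
  [ 5/17, -3/17]
  [-1/17,  4/17]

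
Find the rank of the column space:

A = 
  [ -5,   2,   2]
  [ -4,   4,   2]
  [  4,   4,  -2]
Row reduce:
R2 → R2 - (4/5)·R1
R3 → R3 + (4/5)·R1
R3 → R3 - (7/3)·R2
REF = 
  [  -5,    2,    2]
  [   0, 12/5,  2/5]
  [   0,    0, -4/3]
Pivot columns: 1, 2, 3 → 3 pivots.
dim(Col(A)) = number of pivot columns = 3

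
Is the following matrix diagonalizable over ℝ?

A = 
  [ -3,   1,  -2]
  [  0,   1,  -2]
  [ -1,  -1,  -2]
Yes

Characteristic polynomial: det(λI - A) = λ³ + 4λ² - 3λ - 12
Testing integer divisors of the constant term: p(-4) = 0, so (λ + 4) is a factor:
p(λ) = (λ + 4)(λ² - 3)
λ² - 3 = 0  ⇒  λ = (0 ± √((0)² - 4·(-3)))/2 = (0 ± √(12))/2
  = √3,  -√3
Eigenvalues: -4, √3, -√3  (≈ -4, 1.732, -1.732)
The two irrational eigenvalues are distinct (simple), so each has alg. mult. = geom. mult. = 1.
λ=-4: alg. mult. = 1, geom. mult. = 3 - rank(A - (-4)I) = 3 - 2 = 1
Sum of geometric multiplicities equals n, so A has n independent eigenvectors.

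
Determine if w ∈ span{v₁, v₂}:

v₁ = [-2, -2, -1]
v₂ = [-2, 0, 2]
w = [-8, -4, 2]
Yes

Form the augmented matrix and row-reduce:
[v₁|v₂|w] = 
  [ -2,  -2,  -8]
  [ -2,   0,  -4]
  [ -1,   2,   2]
R2 → R2 - (1)·R1
R3 → R3 - (1/2)·R1
R3 → R3 - (3/2)·R2
REF = 
  [ -2,  -2,  -8]
  [  0,   2,   4]
  [  0,   0,   0]

No row of the form [0 0 | nonzero], so the system is consistent. Back-substitution gives c₁ = 2, c₂ = 2: w = (2)·v₁ + (2)·v₂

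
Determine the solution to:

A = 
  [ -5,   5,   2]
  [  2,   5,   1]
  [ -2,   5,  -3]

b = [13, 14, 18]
Row reduce the augmented matrix [A|b]:
R2 → R2 + (2/5)·R1
R3 → R3 - (2/5)·R1
R3 → R3 - (3/7)·R2
REF = 
  [   -5,     5,     2,    13]
  [    0,     7,   9/5,  96/5]
  [    0,     0, -32/7,  32/7]

Back-substitution:
x₃ = (32/7) / (-32/7) = -1
x₂ = (96/5 - (9/5)(-1)) / 7 = 3
x₁ = (13 - (5)(3) - (2)(-1)) / (-5) = 0

x = [0, 3, -1]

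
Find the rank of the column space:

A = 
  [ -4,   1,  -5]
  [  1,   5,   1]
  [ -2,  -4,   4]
dim(Col(A)) = 3

Row reduce:
R2 → R2 + (1/4)·R1
R3 → R3 - (1/2)·R1
R3 → R3 + (6/7)·R2
REF = 
  [  -4,    1,   -5]
  [   0, 21/4, -1/4]
  [   0,    0, 44/7]
Pivot columns: 1, 2, 3 → 3 pivots.
dim(Col(A)) = number of pivot columns = 3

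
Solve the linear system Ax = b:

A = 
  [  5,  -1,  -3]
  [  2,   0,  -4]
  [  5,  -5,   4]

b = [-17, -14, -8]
x = [-1, 3, 3]

Row reduce the augmented matrix [A|b]:
R2 → R2 - (2/5)·R1
R3 → R3 - (1)·R1
R3 → R3 + (10)·R2
REF = 
  [    5,    -1,    -3,   -17]
  [    0,   2/5, -14/5, -36/5]
  [    0,     0,   -21,   -63]

Back-substitution:
x₃ = (-63) / (-21) = 3
x₂ = (-36/5 - (-14/5)(3)) / (2/5) = 3
x₁ = (-17 - (-1)(3) - (-3)(3)) / 5 = -1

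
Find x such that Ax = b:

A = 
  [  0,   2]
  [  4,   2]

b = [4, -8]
Row reduce the augmented matrix [A|b]:
Swap R1 ↔ R2
REF = 
  [  4,   2,  -8]
  [  0,   2,   4]

Back-substitution:
x₂ = 4 / 2 = 2
x₁ = (-8 - (2)(2)) / 4 = -3

x = [-3, 2]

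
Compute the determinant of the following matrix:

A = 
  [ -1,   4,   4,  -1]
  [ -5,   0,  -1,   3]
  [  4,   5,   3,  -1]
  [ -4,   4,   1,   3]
29

Cofactor expansion along row 1: det(A) = a₁₁M₁₁ - a₁₂M₁₂ + a₁₃M₁₃ - a₁₄M₁₄

M₁₁ = det[[0, -1, 3]; [5, 3, -1]; [4, 1, 3]]
  = (0)·((3)(3) - (-1)(1)) - (-1)·((5)(3) - (-1)(4)) + (3)·((5)(1) - (3)(4))
  = (0)(10) - (-1)(19) + (3)(-7)
  = -2
M₁₂ = det[[-5, -1, 3]; [4, 3, -1]; [-4, 1, 3]]
  = (-5)·((3)(3) - (-1)(1)) - (-1)·((4)(3) - (-1)(-4)) + (3)·((4)(1) - (3)(-4))
  = (-5)(10) - (-1)(8) + (3)(16)
  = 6
M₁₃ = det[[-5, 0, 3]; [4, 5, -1]; [-4, 4, 3]]
  = (-5)·((5)(3) - (-1)(4)) - (0)·((4)(3) - (-1)(-4)) + (3)·((4)(4) - (5)(-4))
  = (-5)(19) - (0)(8) + (3)(36)
  = 13
M₁₄ = det[[-5, 0, -1]; [4, 5, 3]; [-4, 4, 1]]
  = (-5)·((5)(1) - (3)(4)) - (0)·((4)(1) - (3)(-4)) + (-1)·((4)(4) - (5)(-4))
  = (-5)(-7) - (0)(16) + (-1)(36)
  = -1

det(A) = (-1)(-2) - (4)(6) + (4)(13) - (-1)(-1) = 29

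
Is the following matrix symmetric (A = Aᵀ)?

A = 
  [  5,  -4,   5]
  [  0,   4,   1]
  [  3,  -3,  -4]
No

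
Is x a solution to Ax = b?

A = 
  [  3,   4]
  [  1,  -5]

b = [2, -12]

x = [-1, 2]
No

Ax = [5, -11] ≠ b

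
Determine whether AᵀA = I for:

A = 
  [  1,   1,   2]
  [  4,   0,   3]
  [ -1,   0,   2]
No

AᵀA = 
  [ 18,   1,  12]
  [  1,   1,   2]
  [ 12,   2,  17]
≠ I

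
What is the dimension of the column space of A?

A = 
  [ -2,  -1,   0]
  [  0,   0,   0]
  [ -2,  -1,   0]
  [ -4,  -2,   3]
Row reduce:
R3 → R3 - (1)·R1
R4 → R4 - (2)·R1
Swap R2 ↔ R4
REF = 
  [ -2,  -1,   0]
  [  0,   0,   3]
  [  0,   0,   0]
  [  0,   0,   0]
Pivot columns: 1, 3 → 2 pivots.
dim(Col(A)) = number of pivot columns = 2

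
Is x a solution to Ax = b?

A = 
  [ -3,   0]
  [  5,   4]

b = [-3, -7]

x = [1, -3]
Yes

Ax = [-3, -7] = b ✓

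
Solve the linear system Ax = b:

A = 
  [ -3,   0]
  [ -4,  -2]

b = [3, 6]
Row reduce the augmented matrix [A|b]:
R2 → R2 - (4/3)·R1
REF = 
  [ -3,   0,   3]
  [  0,  -2,   2]

Back-substitution:
x₂ = 2 / (-2) = -1
x₁ = (3 - (0)(-1)) / (-3) = -1

x = [-1, -1]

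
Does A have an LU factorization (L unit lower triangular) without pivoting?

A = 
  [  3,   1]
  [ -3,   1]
Yes.
A[1,1] = 3 ≠ 0, so Gaussian elimination proceeds without a row swap: multiplier ℓ₂₁ = (-3)/(3) = -1, and U[2,2] = 1 - (-1)(1) = 2.
L = 
  [  1,   0]
  [ -1,   1]
U = 
  [  3,   1]
  [  0,   2]
Check row 2 of LU: [(-1)(3), (-1)(1) + 2] = [-3, 1] = row 2 of A ✓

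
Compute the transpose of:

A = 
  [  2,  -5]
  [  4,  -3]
Aᵀ = 
  [  2,   4]
  [ -5,  -3]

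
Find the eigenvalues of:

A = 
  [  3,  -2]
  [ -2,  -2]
tr(A) = 1, det(A) = -10
Characteristic polynomial: λ² - tr(A)λ + det(A) = λ² - λ - 10
λ² - λ - 10 = 0  ⇒  λ = (1 ± √((-1)² - 4·(-10)))/2 = (1 ± √(41))/2
  = (1 + √41)/2,  (1 - √41)/2

λ = (1 + √41)/2, (1 - √41)/2  (≈ 3.702, -2.702)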